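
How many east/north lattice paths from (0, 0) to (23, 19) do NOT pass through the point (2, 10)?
Number of paths = 445831038900

Total paths from (0, 0) to (23, 19): C(42, 23) = 446775310800. Paths through (2, 10): (paths (0, 0) → (2, 10)) × (paths (2, 10) → (23, 19)) = C(12, 2) · C(30, 21) = 66 · 14307150 = 944271900. Avoidance count = 446775310800 − 944271900 = 445831038900.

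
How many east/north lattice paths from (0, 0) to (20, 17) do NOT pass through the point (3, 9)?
Number of paths = 15667422210

Total paths from (0, 0) to (20, 17): C(37, 20) = 15905368710. Paths through (3, 9): (paths (0, 0) → (3, 9)) × (paths (3, 9) → (20, 17)) = C(12, 3) · C(25, 17) = 220 · 1081575 = 237946500. Avoidance count = 15905368710 − 237946500 = 15667422210.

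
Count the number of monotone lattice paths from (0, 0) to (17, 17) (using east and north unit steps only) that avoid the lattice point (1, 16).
Number of paths = 2333605931

Total paths from (0, 0) to (17, 17): C(34, 17) = 2333606220. Paths through (1, 16): (paths (0, 0) → (1, 16)) × (paths (1, 16) → (17, 17)) = C(17, 1) · C(17, 16) = 17 · 17 = 289. Avoidance count = 2333606220 − 289 = 2333605931.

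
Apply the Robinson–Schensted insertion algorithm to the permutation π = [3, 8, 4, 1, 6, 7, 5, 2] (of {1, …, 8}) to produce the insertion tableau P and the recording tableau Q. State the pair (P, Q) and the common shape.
P = [1, 2, 5, 7] / [3, 4] / [6] / [8];  Q = [1, 2, 5, 6] / [3, 7] / [4] / [8];  common shape = (4, 2, 1, 1)

Row-insert the values π_1, π_2, … into P one at a time, bumping the leftmost entry strictly greater than the inserted value down to the next row. The recording tableau Q records, in position (i, j), the step at which that cell was added to P.
  Insert 3 (step 1): P = [3];  Q = [1]
  Insert 8 (step 2): P = [3, 8];  Q = [1, 2]
  Insert 4 (step 3): P = [3, 4] / [8];  Q = [1, 2] / [3]
  Insert 1 (step 4): P = [1, 4] / [3] / [8];  Q = [1, 2] / [3] / [4]
  Insert 6 (step 5): P = [1, 4, 6] / [3] / [8];  Q = [1, 2, 5] / [3] / [4]
  Insert 7 (step 6): P = [1, 4, 6, 7] / [3] / [8];  Q = [1, 2, 5, 6] / [3] / [4]
  Insert 5 (step 7): P = [1, 4, 5, 7] / [3, 6] / [8];  Q = [1, 2, 5, 6] / [3, 7] / [4]
  Insert 2 (step 8): P = [1, 2, 5, 7] / [3, 4] / [6] / [8];  Q = [1, 2, 5, 6] / [3, 7] / [4] / [8]
Final shape: (4, 2, 1, 1).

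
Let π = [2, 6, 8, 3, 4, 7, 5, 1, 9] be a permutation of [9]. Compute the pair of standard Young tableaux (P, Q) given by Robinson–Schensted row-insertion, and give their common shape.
P = [1, 3, 4, 5, 9] / [2, 7] / [6] / [8];  Q = [1, 2, 3, 6, 9] / [4, 5] / [7] / [8];  common shape = (5, 2, 1, 1)

Row-insert the values π_1, π_2, … into P one at a time, bumping the leftmost entry strictly greater than the inserted value down to the next row. The recording tableau Q records, in position (i, j), the step at which that cell was added to P.
  Insert 2 (step 1): P = [2];  Q = [1]
  Insert 6 (step 2): P = [2, 6];  Q = [1, 2]
  Insert 8 (step 3): P = [2, 6, 8];  Q = [1, 2, 3]
  Insert 3 (step 4): P = [2, 3, 8] / [6];  Q = [1, 2, 3] / [4]
  Insert 4 (step 5): P = [2, 3, 4] / [6, 8];  Q = [1, 2, 3] / [4, 5]
  Insert 7 (step 6): P = [2, 3, 4, 7] / [6, 8];  Q = [1, 2, 3, 6] / [4, 5]
  Insert 5 (step 7): P = [2, 3, 4, 5] / [6, 7] / [8];  Q = [1, 2, 3, 6] / [4, 5] / [7]
  Insert 1 (step 8): P = [1, 3, 4, 5] / [2, 7] / [6] / [8];  Q = [1, 2, 3, 6] / [4, 5] / [7] / [8]
  Insert 9 (step 9): P = [1, 3, 4, 5, 9] / [2, 7] / [6] / [8];  Q = [1, 2, 3, 6, 9] / [4, 5] / [7] / [8]
Final shape: (5, 2, 1, 1).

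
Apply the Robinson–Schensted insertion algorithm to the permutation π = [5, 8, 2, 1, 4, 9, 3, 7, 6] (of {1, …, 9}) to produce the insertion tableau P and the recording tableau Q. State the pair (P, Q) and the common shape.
P = [1, 3, 6] / [2, 4, 7] / [5, 8, 9];  Q = [1, 2, 6] / [3, 5, 8] / [4, 7, 9];  common shape = (3, 3, 3)

Row-insert the values π_1, π_2, … into P one at a time, bumping the leftmost entry strictly greater than the inserted value down to the next row. The recording tableau Q records, in position (i, j), the step at which that cell was added to P.
  Insert 5 (step 1): P = [5];  Q = [1]
  Insert 8 (step 2): P = [5, 8];  Q = [1, 2]
  Insert 2 (step 3): P = [2, 8] / [5];  Q = [1, 2] / [3]
  Insert 1 (step 4): P = [1, 8] / [2] / [5];  Q = [1, 2] / [3] / [4]
  Insert 4 (step 5): P = [1, 4] / [2, 8] / [5];  Q = [1, 2] / [3, 5] / [4]
  Insert 9 (step 6): P = [1, 4, 9] / [2, 8] / [5];  Q = [1, 2, 6] / [3, 5] / [4]
  Insert 3 (step 7): P = [1, 3, 9] / [2, 4] / [5, 8];  Q = [1, 2, 6] / [3, 5] / [4, 7]
  Insert 7 (step 8): P = [1, 3, 7] / [2, 4, 9] / [5, 8];  Q = [1, 2, 6] / [3, 5, 8] / [4, 7]
  Insert 6 (step 9): P = [1, 3, 6] / [2, 4, 7] / [5, 8, 9];  Q = [1, 2, 6] / [3, 5, 8] / [4, 7, 9]
Final shape: (3, 3, 3).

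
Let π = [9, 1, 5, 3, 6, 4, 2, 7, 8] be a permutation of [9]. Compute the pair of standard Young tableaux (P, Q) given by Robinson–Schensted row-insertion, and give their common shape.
P = [1, 2, 4, 7, 8] / [3, 6] / [5] / [9];  Q = [1, 3, 5, 8, 9] / [2, 6] / [4] / [7];  common shape = (5, 2, 1, 1)

Row-insert the values π_1, π_2, … into P one at a time, bumping the leftmost entry strictly greater than the inserted value down to the next row. The recording tableau Q records, in position (i, j), the step at which that cell was added to P.
  Insert 9 (step 1): P = [9];  Q = [1]
  Insert 1 (step 2): P = [1] / [9];  Q = [1] / [2]
  Insert 5 (step 3): P = [1, 5] / [9];  Q = [1, 3] / [2]
  Insert 3 (step 4): P = [1, 3] / [5] / [9];  Q = [1, 3] / [2] / [4]
  Insert 6 (step 5): P = [1, 3, 6] / [5] / [9];  Q = [1, 3, 5] / [2] / [4]
  Insert 4 (step 6): P = [1, 3, 4] / [5, 6] / [9];  Q = [1, 3, 5] / [2, 6] / [4]
  Insert 2 (step 7): P = [1, 2, 4] / [3, 6] / [5] / [9];  Q = [1, 3, 5] / [2, 6] / [4] / [7]
  Insert 7 (step 8): P = [1, 2, 4, 7] / [3, 6] / [5] / [9];  Q = [1, 3, 5, 8] / [2, 6] / [4] / [7]
  Insert 8 (step 9): P = [1, 2, 4, 7, 8] / [3, 6] / [5] / [9];  Q = [1, 3, 5, 8, 9] / [2, 6] / [4] / [7]
Final shape: (5, 2, 1, 1).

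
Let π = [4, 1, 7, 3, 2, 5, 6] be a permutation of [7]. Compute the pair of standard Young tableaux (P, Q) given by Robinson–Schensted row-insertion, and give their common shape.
P = [1, 2, 5, 6] / [3, 7] / [4];  Q = [1, 3, 6, 7] / [2, 4] / [5];  common shape = (4, 2, 1)

Row-insert the values π_1, π_2, … into P one at a time, bumping the leftmost entry strictly greater than the inserted value down to the next row. The recording tableau Q records, in position (i, j), the step at which that cell was added to P.
  Insert 4 (step 1): P = [4];  Q = [1]
  Insert 1 (step 2): P = [1] / [4];  Q = [1] / [2]
  Insert 7 (step 3): P = [1, 7] / [4];  Q = [1, 3] / [2]
  Insert 3 (step 4): P = [1, 3] / [4, 7];  Q = [1, 3] / [2, 4]
  Insert 2 (step 5): P = [1, 2] / [3, 7] / [4];  Q = [1, 3] / [2, 4] / [5]
  Insert 5 (step 6): P = [1, 2, 5] / [3, 7] / [4];  Q = [1, 3, 6] / [2, 4] / [5]
  Insert 6 (step 7): P = [1, 2, 5, 6] / [3, 7] / [4];  Q = [1, 3, 6, 7] / [2, 4] / [5]
Final shape: (4, 2, 1).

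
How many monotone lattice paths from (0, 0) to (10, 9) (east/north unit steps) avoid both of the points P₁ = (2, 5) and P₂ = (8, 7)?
Number of paths = 46901

Inclusion–exclusion. Total paths: C(19, 10) = 92378. Through P₁: C(7, 2)·C(12, 8) = 10395. Through P₂: C(15, 8)·C(4, 2) = 38610. Since P₁ is strictly southwest of P₂, a monotone path through both must visit P₁ then P₂; paths through both = C(7, 2)·C(8, 6)·C(4, 2) = 3528. Avoid both = 92378 − 10395 − 38610 + 3528 = 46901.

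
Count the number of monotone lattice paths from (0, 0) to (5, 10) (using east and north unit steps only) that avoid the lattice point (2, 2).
Number of paths = 2013

Total paths from (0, 0) to (5, 10): C(15, 5) = 3003. Paths through (2, 2): (paths (0, 0) → (2, 2)) × (paths (2, 2) → (5, 10)) = C(4, 2) · C(11, 3) = 6 · 165 = 990. Avoidance count = 3003 − 990 = 2013.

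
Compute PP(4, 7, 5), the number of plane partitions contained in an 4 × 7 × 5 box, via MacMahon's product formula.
PP(4, 7, 5) = 868489479

Evaluate the triple product over i = 1..4, j = 1..7, k = 1..5. The factors are (2/1) · (3/2) · (4/3) · (5/4) · (6/5) · (3/2) · (4/3) · (5/4) · … (140 factors total). The numerators and denominators telescope so the product is an integer; carrying out the multiplication exactly gives PP(4, 7, 5) = 868489479.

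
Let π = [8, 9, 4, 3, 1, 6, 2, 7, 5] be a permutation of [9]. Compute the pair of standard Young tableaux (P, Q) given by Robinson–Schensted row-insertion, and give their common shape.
P = [1, 2, 5] / [3, 6, 7] / [4, 9] / [8];  Q = [1, 2, 8] / [3, 6, 9] / [4, 7] / [5];  common shape = (3, 3, 2, 1)

Row-insert the values π_1, π_2, … into P one at a time, bumping the leftmost entry strictly greater than the inserted value down to the next row. The recording tableau Q records, in position (i, j), the step at which that cell was added to P.
  Insert 8 (step 1): P = [8];  Q = [1]
  Insert 9 (step 2): P = [8, 9];  Q = [1, 2]
  Insert 4 (step 3): P = [4, 9] / [8];  Q = [1, 2] / [3]
  Insert 3 (step 4): P = [3, 9] / [4] / [8];  Q = [1, 2] / [3] / [4]
  Insert 1 (step 5): P = [1, 9] / [3] / [4] / [8];  Q = [1, 2] / [3] / [4] / [5]
  Insert 6 (step 6): P = [1, 6] / [3, 9] / [4] / [8];  Q = [1, 2] / [3, 6] / [4] / [5]
  Insert 2 (step 7): P = [1, 2] / [3, 6] / [4, 9] / [8];  Q = [1, 2] / [3, 6] / [4, 7] / [5]
  Insert 7 (step 8): P = [1, 2, 7] / [3, 6] / [4, 9] / [8];  Q = [1, 2, 8] / [3, 6] / [4, 7] / [5]
  Insert 5 (step 9): P = [1, 2, 5] / [3, 6, 7] / [4, 9] / [8];  Q = [1, 2, 8] / [3, 6, 9] / [4, 7] / [5]
Final shape: (3, 3, 2, 1).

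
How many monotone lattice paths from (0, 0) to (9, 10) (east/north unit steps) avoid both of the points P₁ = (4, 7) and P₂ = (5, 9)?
Number of paths = 68838

Inclusion–exclusion. Total paths: C(19, 9) = 92378. Through P₁: C(11, 4)·C(8, 5) = 18480. Through P₂: C(14, 5)·C(5, 4) = 10010. Since P₁ is strictly southwest of P₂, a monotone path through both must visit P₁ then P₂; paths through both = C(11, 4)·C(3, 1)·C(5, 4) = 4950. Avoid both = 92378 − 18480 − 10010 + 4950 = 68838.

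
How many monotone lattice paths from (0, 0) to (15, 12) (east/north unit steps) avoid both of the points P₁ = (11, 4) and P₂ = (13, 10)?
Number of paths = 10073109

Inclusion–exclusion. Total paths: C(27, 15) = 17383860. Through P₁: C(15, 11)·C(12, 4) = 675675. Through P₂: C(23, 13)·C(4, 2) = 6864396. Since P₁ is strictly southwest of P₂, a monotone path through both must visit P₁ then P₂; paths through both = C(15, 11)·C(8, 2)·C(4, 2) = 229320. Avoid both = 17383860 − 675675 − 6864396 + 229320 = 10073109.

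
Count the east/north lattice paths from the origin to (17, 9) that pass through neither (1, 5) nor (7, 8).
Number of paths = 3030239

Inclusion–exclusion. Total paths: C(26, 17) = 3124550. Through P₁: C(6, 1)·C(20, 16) = 29070. Through P₂: C(15, 7)·C(11, 10) = 70785. Since P₁ is strictly southwest of P₂, a monotone path through both must visit P₁ then P₂; paths through both = C(6, 1)·C(9, 6)·C(11, 10) = 5544. Avoid both = 3124550 − 29070 − 70785 + 5544 = 3030239.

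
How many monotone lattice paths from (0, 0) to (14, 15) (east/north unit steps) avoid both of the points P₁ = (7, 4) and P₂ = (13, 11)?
Number of paths = 57407520

Inclusion–exclusion. Total paths: C(29, 14) = 77558760. Through P₁: C(11, 7)·C(18, 7) = 10501920. Through P₂: C(24, 13)·C(5, 1) = 12480720. Since P₁ is strictly southwest of P₂, a monotone path through both must visit P₁ then P₂; paths through both = C(11, 7)·C(13, 6)·C(5, 1) = 2831400. Avoid both = 77558760 − 10501920 − 12480720 + 2831400 = 57407520.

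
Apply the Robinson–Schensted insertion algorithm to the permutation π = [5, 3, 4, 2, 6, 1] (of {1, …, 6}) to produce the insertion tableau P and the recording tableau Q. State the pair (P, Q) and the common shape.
P = [1, 4, 6] / [2] / [3] / [5];  Q = [1, 3, 5] / [2] / [4] / [6];  common shape = (3, 1, 1, 1)

Row-insert the values π_1, π_2, … into P one at a time, bumping the leftmost entry strictly greater than the inserted value down to the next row. The recording tableau Q records, in position (i, j), the step at which that cell was added to P.
  Insert 5 (step 1): P = [5];  Q = [1]
  Insert 3 (step 2): P = [3] / [5];  Q = [1] / [2]
  Insert 4 (step 3): P = [3, 4] / [5];  Q = [1, 3] / [2]
  Insert 2 (step 4): P = [2, 4] / [3] / [5];  Q = [1, 3] / [2] / [4]
  Insert 6 (step 5): P = [2, 4, 6] / [3] / [5];  Q = [1, 3, 5] / [2] / [4]
  Insert 1 (step 6): P = [1, 4, 6] / [2] / [3] / [5];  Q = [1, 3, 5] / [2] / [4] / [6]
Final shape: (3, 1, 1, 1).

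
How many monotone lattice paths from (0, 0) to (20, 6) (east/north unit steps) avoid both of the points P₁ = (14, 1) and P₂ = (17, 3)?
Number of paths = 203500

Inclusion–exclusion. Total paths: C(26, 20) = 230230. Through P₁: C(15, 14)·C(11, 6) = 6930. Through P₂: C(20, 17)·C(6, 3) = 22800. Since P₁ is strictly southwest of P₂, a monotone path through both must visit P₁ then P₂; paths through both = C(15, 14)·C(5, 3)·C(6, 3) = 3000. Avoid both = 230230 − 6930 − 22800 + 3000 = 203500.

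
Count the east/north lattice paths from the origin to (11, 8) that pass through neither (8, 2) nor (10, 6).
Number of paths = 49803

Inclusion–exclusion. Total paths: C(19, 11) = 75582. Through P₁: C(10, 8)·C(9, 3) = 3780. Through P₂: C(16, 10)·C(3, 1) = 24024. Since P₁ is strictly southwest of P₂, a monotone path through both must visit P₁ then P₂; paths through both = C(10, 8)·C(6, 2)·C(3, 1) = 2025. Avoid both = 75582 − 3780 − 24024 + 2025 = 49803.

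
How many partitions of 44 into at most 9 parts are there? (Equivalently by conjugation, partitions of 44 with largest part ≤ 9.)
p(44, parts ≤ 9) = 22380

Use the recurrence p(n, m) = p(n, m−1) + p(n−m, m): either the largest part is < m (count p(n, m−1)) or the largest part is exactly m (remove one copy of m, count p(n−m, m)). With p(0, ·) = 1 this gives p(44, parts ≤ 9) = 22380. (By conjugating Young diagrams, this also counts partitions of 44 into at most 9 parts.)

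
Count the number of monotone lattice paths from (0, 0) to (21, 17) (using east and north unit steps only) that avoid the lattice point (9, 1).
Number of paths = 28476925830

Total paths from (0, 0) to (21, 17): C(38, 21) = 28781143380. Paths through (9, 1): (paths (0, 0) → (9, 1)) × (paths (9, 1) → (21, 17)) = C(10, 9) · C(28, 12) = 10 · 30421755 = 304217550. Avoidance count = 28781143380 − 304217550 = 28476925830.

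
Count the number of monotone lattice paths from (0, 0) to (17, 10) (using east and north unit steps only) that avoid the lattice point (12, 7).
Number of paths = 5614557

Total paths from (0, 0) to (17, 10): C(27, 17) = 8436285. Paths through (12, 7): (paths (0, 0) → (12, 7)) × (paths (12, 7) → (17, 10)) = C(19, 12) · C(8, 5) = 50388 · 56 = 2821728. Avoidance count = 8436285 − 2821728 = 5614557.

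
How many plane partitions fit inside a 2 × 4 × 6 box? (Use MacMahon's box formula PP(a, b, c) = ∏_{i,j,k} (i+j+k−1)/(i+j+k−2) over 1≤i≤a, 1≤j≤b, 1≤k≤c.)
PP(2, 4, 6) = 13860

Evaluate the triple product over i = 1..2, j = 1..4, k = 1..6. The factors are (2/1) · (3/2) · (4/3) · (5/4) · (6/5) · (7/6) · (3/2) · (4/3) · … (48 factors total). The numerators and denominators telescope so the product is an integer; carrying out the multiplication exactly gives PP(2, 4, 6) = 13860.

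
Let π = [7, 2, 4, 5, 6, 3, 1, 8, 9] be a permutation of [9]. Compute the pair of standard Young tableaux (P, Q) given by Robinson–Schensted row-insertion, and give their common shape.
P = [1, 3, 5, 6, 8, 9] / [2] / [4] / [7];  Q = [1, 3, 4, 5, 8, 9] / [2] / [6] / [7];  common shape = (6, 1, 1, 1)

Row-insert the values π_1, π_2, … into P one at a time, bumping the leftmost entry strictly greater than the inserted value down to the next row. The recording tableau Q records, in position (i, j), the step at which that cell was added to P.
  Insert 7 (step 1): P = [7];  Q = [1]
  Insert 2 (step 2): P = [2] / [7];  Q = [1] / [2]
  Insert 4 (step 3): P = [2, 4] / [7];  Q = [1, 3] / [2]
  Insert 5 (step 4): P = [2, 4, 5] / [7];  Q = [1, 3, 4] / [2]
  Insert 6 (step 5): P = [2, 4, 5, 6] / [7];  Q = [1, 3, 4, 5] / [2]
  Insert 3 (step 6): P = [2, 3, 5, 6] / [4] / [7];  Q = [1, 3, 4, 5] / [2] / [6]
  Insert 1 (step 7): P = [1, 3, 5, 6] / [2] / [4] / [7];  Q = [1, 3, 4, 5] / [2] / [6] / [7]
  Insert 8 (step 8): P = [1, 3, 5, 6, 8] / [2] / [4] / [7];  Q = [1, 3, 4, 5, 8] / [2] / [6] / [7]
  Insert 9 (step 9): P = [1, 3, 5, 6, 8, 9] / [2] / [4] / [7];  Q = [1, 3, 4, 5, 8, 9] / [2] / [6] / [7]
Final shape: (6, 1, 1, 1).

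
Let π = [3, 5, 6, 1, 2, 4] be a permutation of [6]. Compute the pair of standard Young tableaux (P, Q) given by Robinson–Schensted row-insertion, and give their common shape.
P = [1, 2, 4] / [3, 5, 6];  Q = [1, 2, 3] / [4, 5, 6];  common shape = (3, 3)

Row-insert the values π_1, π_2, … into P one at a time, bumping the leftmost entry strictly greater than the inserted value down to the next row. The recording tableau Q records, in position (i, j), the step at which that cell was added to P.
  Insert 3 (step 1): P = [3];  Q = [1]
  Insert 5 (step 2): P = [3, 5];  Q = [1, 2]
  Insert 6 (step 3): P = [3, 5, 6];  Q = [1, 2, 3]
  Insert 1 (step 4): P = [1, 5, 6] / [3];  Q = [1, 2, 3] / [4]
  Insert 2 (step 5): P = [1, 2, 6] / [3, 5];  Q = [1, 2, 3] / [4, 5]
  Insert 4 (step 6): P = [1, 2, 4] / [3, 5, 6];  Q = [1, 2, 3] / [4, 5, 6]
Final shape: (3, 3).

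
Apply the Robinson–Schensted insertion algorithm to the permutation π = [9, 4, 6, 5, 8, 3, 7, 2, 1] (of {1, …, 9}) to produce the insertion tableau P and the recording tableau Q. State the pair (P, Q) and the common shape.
P = [1, 5, 7] / [2, 8] / [3] / [4] / [6] / [9];  Q = [1, 3, 5] / [2, 7] / [4] / [6] / [8] / [9];  common shape = (3, 2, 1, 1, 1, 1)

Row-insert the values π_1, π_2, … into P one at a time, bumping the leftmost entry strictly greater than the inserted value down to the next row. The recording tableau Q records, in position (i, j), the step at which that cell was added to P.
  Insert 9 (step 1): P = [9];  Q = [1]
  Insert 4 (step 2): P = [4] / [9];  Q = [1] / [2]
  Insert 6 (step 3): P = [4, 6] / [9];  Q = [1, 3] / [2]
  Insert 5 (step 4): P = [4, 5] / [6] / [9];  Q = [1, 3] / [2] / [4]
  Insert 8 (step 5): P = [4, 5, 8] / [6] / [9];  Q = [1, 3, 5] / [2] / [4]
  Insert 3 (step 6): P = [3, 5, 8] / [4] / [6] / [9];  Q = [1, 3, 5] / [2] / [4] / [6]
  Insert 7 (step 7): P = [3, 5, 7] / [4, 8] / [6] / [9];  Q = [1, 3, 5] / [2, 7] / [4] / [6]
  Insert 2 (step 8): P = [2, 5, 7] / [3, 8] / [4] / [6] / [9];  Q = [1, 3, 5] / [2, 7] / [4] / [6] / [8]
  Insert 1 (step 9): P = [1, 5, 7] / [2, 8] / [3] / [4] / [6] / [9];  Q = [1, 3, 5] / [2, 7] / [4] / [6] / [8] / [9]
Final shape: (3, 2, 1, 1, 1, 1).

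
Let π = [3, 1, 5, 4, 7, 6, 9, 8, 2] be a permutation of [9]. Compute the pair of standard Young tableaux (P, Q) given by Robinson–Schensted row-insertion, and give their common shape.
P = [1, 2, 6, 8] / [3, 4, 7, 9] / [5];  Q = [1, 3, 5, 7] / [2, 4, 6, 8] / [9];  common shape = (4, 4, 1)

Row-insert the values π_1, π_2, … into P one at a time, bumping the leftmost entry strictly greater than the inserted value down to the next row. The recording tableau Q records, in position (i, j), the step at which that cell was added to P.
  Insert 3 (step 1): P = [3];  Q = [1]
  Insert 1 (step 2): P = [1] / [3];  Q = [1] / [2]
  Insert 5 (step 3): P = [1, 5] / [3];  Q = [1, 3] / [2]
  Insert 4 (step 4): P = [1, 4] / [3, 5];  Q = [1, 3] / [2, 4]
  Insert 7 (step 5): P = [1, 4, 7] / [3, 5];  Q = [1, 3, 5] / [2, 4]
  Insert 6 (step 6): P = [1, 4, 6] / [3, 5, 7];  Q = [1, 3, 5] / [2, 4, 6]
  Insert 9 (step 7): P = [1, 4, 6, 9] / [3, 5, 7];  Q = [1, 3, 5, 7] / [2, 4, 6]
  Insert 8 (step 8): P = [1, 4, 6, 8] / [3, 5, 7, 9];  Q = [1, 3, 5, 7] / [2, 4, 6, 8]
  Insert 2 (step 9): P = [1, 2, 6, 8] / [3, 4, 7, 9] / [5];  Q = [1, 3, 5, 7] / [2, 4, 6, 8] / [9]
Final shape: (4, 4, 1).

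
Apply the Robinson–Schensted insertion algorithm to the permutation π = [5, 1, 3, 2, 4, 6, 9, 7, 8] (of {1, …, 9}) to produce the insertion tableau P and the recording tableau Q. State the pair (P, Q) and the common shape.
P = [1, 2, 4, 6, 7, 8] / [3, 9] / [5];  Q = [1, 3, 5, 6, 7, 9] / [2, 8] / [4];  common shape = (6, 2, 1)

Row-insert the values π_1, π_2, … into P one at a time, bumping the leftmost entry strictly greater than the inserted value down to the next row. The recording tableau Q records, in position (i, j), the step at which that cell was added to P.
  Insert 5 (step 1): P = [5];  Q = [1]
  Insert 1 (step 2): P = [1] / [5];  Q = [1] / [2]
  Insert 3 (step 3): P = [1, 3] / [5];  Q = [1, 3] / [2]
  Insert 2 (step 4): P = [1, 2] / [3] / [5];  Q = [1, 3] / [2] / [4]
  Insert 4 (step 5): P = [1, 2, 4] / [3] / [5];  Q = [1, 3, 5] / [2] / [4]
  Insert 6 (step 6): P = [1, 2, 4, 6] / [3] / [5];  Q = [1, 3, 5, 6] / [2] / [4]
  Insert 9 (step 7): P = [1, 2, 4, 6, 9] / [3] / [5];  Q = [1, 3, 5, 6, 7] / [2] / [4]
  Insert 7 (step 8): P = [1, 2, 4, 6, 7] / [3, 9] / [5];  Q = [1, 3, 5, 6, 7] / [2, 8] / [4]
  Insert 8 (step 9): P = [1, 2, 4, 6, 7, 8] / [3, 9] / [5];  Q = [1, 3, 5, 6, 7, 9] / [2, 8] / [4]
Final shape: (6, 2, 1).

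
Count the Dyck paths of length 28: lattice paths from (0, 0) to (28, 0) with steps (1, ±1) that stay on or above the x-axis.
C_14 = 2674440

These Dyck paths are counted by the Catalan number C_n = (1/(n + 1)) · C(2n, n). For n = 14: C_14 = (1/15) · C(28, 14) = 40116600/15 = 2674440.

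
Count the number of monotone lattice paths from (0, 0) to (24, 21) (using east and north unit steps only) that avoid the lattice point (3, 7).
Number of paths = 3495260622150

Total paths from (0, 0) to (24, 21): C(45, 24) = 3773655750150. Paths through (3, 7): (paths (0, 0) → (3, 7)) × (paths (3, 7) → (24, 21)) = C(10, 3) · C(35, 21) = 120 · 2319959400 = 278395128000. Avoidance count = 3773655750150 − 278395128000 = 3495260622150.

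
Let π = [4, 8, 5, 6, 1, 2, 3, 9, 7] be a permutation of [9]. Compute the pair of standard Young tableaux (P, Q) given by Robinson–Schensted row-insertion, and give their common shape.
P = [1, 2, 3, 7] / [4, 5, 6, 9] / [8];  Q = [1, 2, 4, 8] / [3, 6, 7, 9] / [5];  common shape = (4, 4, 1)

Row-insert the values π_1, π_2, … into P one at a time, bumping the leftmost entry strictly greater than the inserted value down to the next row. The recording tableau Q records, in position (i, j), the step at which that cell was added to P.
  Insert 4 (step 1): P = [4];  Q = [1]
  Insert 8 (step 2): P = [4, 8];  Q = [1, 2]
  Insert 5 (step 3): P = [4, 5] / [8];  Q = [1, 2] / [3]
  Insert 6 (step 4): P = [4, 5, 6] / [8];  Q = [1, 2, 4] / [3]
  Insert 1 (step 5): P = [1, 5, 6] / [4] / [8];  Q = [1, 2, 4] / [3] / [5]
  Insert 2 (step 6): P = [1, 2, 6] / [4, 5] / [8];  Q = [1, 2, 4] / [3, 6] / [5]
  Insert 3 (step 7): P = [1, 2, 3] / [4, 5, 6] / [8];  Q = [1, 2, 4] / [3, 6, 7] / [5]
  Insert 9 (step 8): P = [1, 2, 3, 9] / [4, 5, 6] / [8];  Q = [1, 2, 4, 8] / [3, 6, 7] / [5]
  Insert 7 (step 9): P = [1, 2, 3, 7] / [4, 5, 6, 9] / [8];  Q = [1, 2, 4, 8] / [3, 6, 7, 9] / [5]
Final shape: (4, 4, 1).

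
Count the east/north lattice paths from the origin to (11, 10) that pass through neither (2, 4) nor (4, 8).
Number of paths = 267921

Inclusion–exclusion. Total paths: C(21, 11) = 352716. Through P₁: C(6, 2)·C(15, 9) = 75075. Through P₂: C(12, 4)·C(9, 7) = 17820. Since P₁ is strictly southwest of P₂, a monotone path through both must visit P₁ then P₂; paths through both = C(6, 2)·C(6, 2)·C(9, 7) = 8100. Avoid both = 352716 − 75075 − 17820 + 8100 = 267921.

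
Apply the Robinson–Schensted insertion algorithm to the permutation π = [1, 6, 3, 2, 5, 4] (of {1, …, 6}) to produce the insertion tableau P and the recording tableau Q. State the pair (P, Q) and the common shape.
P = [1, 2, 4] / [3, 5] / [6];  Q = [1, 2, 5] / [3, 6] / [4];  common shape = (3, 2, 1)

Row-insert the values π_1, π_2, … into P one at a time, bumping the leftmost entry strictly greater than the inserted value down to the next row. The recording tableau Q records, in position (i, j), the step at which that cell was added to P.
  Insert 1 (step 1): P = [1];  Q = [1]
  Insert 6 (step 2): P = [1, 6];  Q = [1, 2]
  Insert 3 (step 3): P = [1, 3] / [6];  Q = [1, 2] / [3]
  Insert 2 (step 4): P = [1, 2] / [3] / [6];  Q = [1, 2] / [3] / [4]
  Insert 5 (step 5): P = [1, 2, 5] / [3] / [6];  Q = [1, 2, 5] / [3] / [4]
  Insert 4 (step 6): P = [1, 2, 4] / [3, 5] / [6];  Q = [1, 2, 5] / [3, 6] / [4]
Final shape: (3, 2, 1).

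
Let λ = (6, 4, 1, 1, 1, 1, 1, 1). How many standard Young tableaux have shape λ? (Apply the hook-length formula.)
# SYT of shape (6, 4, 1, 1, 1, 1, 1, 1) = 155232

Hook-length formula: f^λ = n! / Π hook(c), product over all cells c of the Young diagram. For λ = (6, 4, 1, 1, 1, 1, 1, 1), n = 16 boxes. Hook lengths by row (left-to-right, top-to-bottom): [13, 6, 5, 4, 2, 1]; [10, 3, 2, 1]; [6]; [5]; [4]; [3]; [2]; [1]. Product of hooks = 134784000. So f^λ = 16! / 134784000 = 20922789888000 / 134784000 = 155232.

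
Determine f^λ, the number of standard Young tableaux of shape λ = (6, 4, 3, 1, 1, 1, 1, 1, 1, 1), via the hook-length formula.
# SYT of shape (6, 4, 3, 1, 1, 1, 1, 1, 1, 1) = 33256080

Hook-length formula: f^λ = n! / Π hook(c), product over all cells c of the Young diagram. For λ = (6, 4, 3, 1, 1, 1, 1, 1, 1, 1), n = 20 boxes. Hook lengths by row (left-to-right, top-to-bottom): [15, 7, 6, 4, 2, 1]; [12, 4, 3, 1]; [10, 2, 1]; [7]; [6]; [5]; [4]; [3]; [2]; [1]. Product of hooks = 73156608000. So f^λ = 20! / 73156608000 = 2432902008176640000 / 73156608000 = 33256080.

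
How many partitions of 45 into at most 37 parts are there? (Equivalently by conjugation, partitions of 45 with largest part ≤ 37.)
p(45, parts ≤ 37) = 89089

Use the recurrence p(n, m) = p(n, m−1) + p(n−m, m): either the largest part is < m (count p(n, m−1)) or the largest part is exactly m (remove one copy of m, count p(n−m, m)). With p(0, ·) = 1 this gives p(45, parts ≤ 37) = 89089. (By conjugating Young diagrams, this also counts partitions of 45 into at most 37 parts.)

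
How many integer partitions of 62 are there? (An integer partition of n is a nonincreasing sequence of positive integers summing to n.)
p(62) = 1300156

Compute p(n) via the recurrence p(n, m) = p(n, m−1) + p(n−m, m), where p(n, m) counts partitions of n with all parts ≤ m and p(n) = p(n, n). The base cases are p(0, m) = 1 and p(n, 0) = 0 for n > 0. Filling the table yields p(62) = 1300156. (Euler's pentagonal recurrence is an alternative.)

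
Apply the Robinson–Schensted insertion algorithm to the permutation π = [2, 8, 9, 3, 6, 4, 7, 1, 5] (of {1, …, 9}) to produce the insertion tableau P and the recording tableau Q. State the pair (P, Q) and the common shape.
P = [1, 3, 4, 5] / [2, 7] / [6, 9] / [8];  Q = [1, 2, 3, 7] / [4, 5] / [6, 9] / [8];  common shape = (4, 2, 2, 1)

Row-insert the values π_1, π_2, … into P one at a time, bumping the leftmost entry strictly greater than the inserted value down to the next row. The recording tableau Q records, in position (i, j), the step at which that cell was added to P.
  Insert 2 (step 1): P = [2];  Q = [1]
  Insert 8 (step 2): P = [2, 8];  Q = [1, 2]
  Insert 9 (step 3): P = [2, 8, 9];  Q = [1, 2, 3]
  Insert 3 (step 4): P = [2, 3, 9] / [8];  Q = [1, 2, 3] / [4]
  Insert 6 (step 5): P = [2, 3, 6] / [8, 9];  Q = [1, 2, 3] / [4, 5]
  Insert 4 (step 6): P = [2, 3, 4] / [6, 9] / [8];  Q = [1, 2, 3] / [4, 5] / [6]
  Insert 7 (step 7): P = [2, 3, 4, 7] / [6, 9] / [8];  Q = [1, 2, 3, 7] / [4, 5] / [6]
  Insert 1 (step 8): P = [1, 3, 4, 7] / [2, 9] / [6] / [8];  Q = [1, 2, 3, 7] / [4, 5] / [6] / [8]
  Insert 5 (step 9): P = [1, 3, 4, 5] / [2, 7] / [6, 9] / [8];  Q = [1, 2, 3, 7] / [4, 5] / [6, 9] / [8]
Final shape: (4, 2, 2, 1).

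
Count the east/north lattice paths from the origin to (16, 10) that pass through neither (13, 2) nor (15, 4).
Number of paths = 5271688

Inclusion–exclusion. Total paths: C(26, 16) = 5311735. Through P₁: C(15, 13)·C(11, 3) = 17325. Through P₂: C(19, 15)·C(7, 1) = 27132. Since P₁ is strictly southwest of P₂, a monotone path through both must visit P₁ then P₂; paths through both = C(15, 13)·C(4, 2)·C(7, 1) = 4410. Avoid both = 5311735 − 17325 − 27132 + 4410 = 5271688.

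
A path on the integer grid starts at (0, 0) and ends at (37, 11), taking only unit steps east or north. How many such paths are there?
Number of paths = 22595200368

A monotone lattice path from (0, 0) to (37, 11) consists of 37 east steps and 11 north steps in some order, so it is determined by which 37 of the 48 steps are east. The count is C(48, 37) = 22595200368.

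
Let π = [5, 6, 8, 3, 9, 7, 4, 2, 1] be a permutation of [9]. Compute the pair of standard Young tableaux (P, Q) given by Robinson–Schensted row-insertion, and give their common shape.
P = [1, 4, 7, 9] / [2, 6] / [3] / [5] / [8];  Q = [1, 2, 3, 5] / [4, 6] / [7] / [8] / [9];  common shape = (4, 2, 1, 1, 1)

Row-insert the values π_1, π_2, … into P one at a time, bumping the leftmost entry strictly greater than the inserted value down to the next row. The recording tableau Q records, in position (i, j), the step at which that cell was added to P.
  Insert 5 (step 1): P = [5];  Q = [1]
  Insert 6 (step 2): P = [5, 6];  Q = [1, 2]
  Insert 8 (step 3): P = [5, 6, 8];  Q = [1, 2, 3]
  Insert 3 (step 4): P = [3, 6, 8] / [5];  Q = [1, 2, 3] / [4]
  Insert 9 (step 5): P = [3, 6, 8, 9] / [5];  Q = [1, 2, 3, 5] / [4]
  Insert 7 (step 6): P = [3, 6, 7, 9] / [5, 8];  Q = [1, 2, 3, 5] / [4, 6]
  Insert 4 (step 7): P = [3, 4, 7, 9] / [5, 6] / [8];  Q = [1, 2, 3, 5] / [4, 6] / [7]
  Insert 2 (step 8): P = [2, 4, 7, 9] / [3, 6] / [5] / [8];  Q = [1, 2, 3, 5] / [4, 6] / [7] / [8]
  Insert 1 (step 9): P = [1, 4, 7, 9] / [2, 6] / [3] / [5] / [8];  Q = [1, 2, 3, 5] / [4, 6] / [7] / [8] / [9]
Final shape: (4, 2, 1, 1, 1).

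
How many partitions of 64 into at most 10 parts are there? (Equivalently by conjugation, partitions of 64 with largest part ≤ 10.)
p(64, parts ≤ 10) = 296320

Use the recurrence p(n, m) = p(n, m−1) + p(n−m, m): either the largest part is < m (count p(n, m−1)) or the largest part is exactly m (remove one copy of m, count p(n−m, m)). With p(0, ·) = 1 this gives p(64, parts ≤ 10) = 296320. (By conjugating Young diagrams, this also counts partitions of 64 into at most 10 parts.)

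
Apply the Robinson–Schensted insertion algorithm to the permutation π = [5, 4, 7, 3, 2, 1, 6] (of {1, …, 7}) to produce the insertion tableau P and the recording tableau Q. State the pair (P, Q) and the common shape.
P = [1, 6] / [2, 7] / [3] / [4] / [5];  Q = [1, 3] / [2, 7] / [4] / [5] / [6];  common shape = (2, 2, 1, 1, 1)

Row-insert the values π_1, π_2, … into P one at a time, bumping the leftmost entry strictly greater than the inserted value down to the next row. The recording tableau Q records, in position (i, j), the step at which that cell was added to P.
  Insert 5 (step 1): P = [5];  Q = [1]
  Insert 4 (step 2): P = [4] / [5];  Q = [1] / [2]
  Insert 7 (step 3): P = [4, 7] / [5];  Q = [1, 3] / [2]
  Insert 3 (step 4): P = [3, 7] / [4] / [5];  Q = [1, 3] / [2] / [4]
  Insert 2 (step 5): P = [2, 7] / [3] / [4] / [5];  Q = [1, 3] / [2] / [4] / [5]
  Insert 1 (step 6): P = [1, 7] / [2] / [3] / [4] / [5];  Q = [1, 3] / [2] / [4] / [5] / [6]
  Insert 6 (step 7): P = [1, 6] / [2, 7] / [3] / [4] / [5];  Q = [1, 3] / [2, 7] / [4] / [5] / [6]
Final shape: (2, 2, 1, 1, 1).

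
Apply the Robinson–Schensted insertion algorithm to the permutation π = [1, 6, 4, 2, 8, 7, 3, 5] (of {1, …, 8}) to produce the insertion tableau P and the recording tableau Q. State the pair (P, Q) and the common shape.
P = [1, 2, 3, 5] / [4, 7] / [6, 8];  Q = [1, 2, 5, 8] / [3, 6] / [4, 7];  common shape = (4, 2, 2)

Row-insert the values π_1, π_2, … into P one at a time, bumping the leftmost entry strictly greater than the inserted value down to the next row. The recording tableau Q records, in position (i, j), the step at which that cell was added to P.
  Insert 1 (step 1): P = [1];  Q = [1]
  Insert 6 (step 2): P = [1, 6];  Q = [1, 2]
  Insert 4 (step 3): P = [1, 4] / [6];  Q = [1, 2] / [3]
  Insert 2 (step 4): P = [1, 2] / [4] / [6];  Q = [1, 2] / [3] / [4]
  Insert 8 (step 5): P = [1, 2, 8] / [4] / [6];  Q = [1, 2, 5] / [3] / [4]
  Insert 7 (step 6): P = [1, 2, 7] / [4, 8] / [6];  Q = [1, 2, 5] / [3, 6] / [4]
  Insert 3 (step 7): P = [1, 2, 3] / [4, 7] / [6, 8];  Q = [1, 2, 5] / [3, 6] / [4, 7]
  Insert 5 (step 8): P = [1, 2, 3, 5] / [4, 7] / [6, 8];  Q = [1, 2, 5, 8] / [3, 6] / [4, 7]
Final shape: (4, 2, 2).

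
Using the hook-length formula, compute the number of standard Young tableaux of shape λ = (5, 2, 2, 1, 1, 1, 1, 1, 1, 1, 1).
# SYT of shape (5, 2, 2, 1, 1, 1, 1, 1, 1, 1, 1) = 74256

Hook-length formula: f^λ = n! / Π hook(c), product over all cells c of the Young diagram. For λ = (5, 2, 2, 1, 1, 1, 1, 1, 1, 1, 1), n = 17 boxes. Hook lengths by row (left-to-right, top-to-bottom): [15, 6, 3, 2, 1]; [11, 2]; [10, 1]; [8]; [7]; [6]; [5]; [4]; [3]; [2]; [1]. Product of hooks = 4790016000. So f^λ = 17! / 4790016000 = 355687428096000 / 4790016000 = 74256.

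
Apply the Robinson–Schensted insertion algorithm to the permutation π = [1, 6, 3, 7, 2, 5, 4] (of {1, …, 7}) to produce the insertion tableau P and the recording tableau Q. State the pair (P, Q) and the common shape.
P = [1, 2, 4] / [3, 5] / [6, 7];  Q = [1, 2, 4] / [3, 6] / [5, 7];  common shape = (3, 2, 2)

Row-insert the values π_1, π_2, … into P one at a time, bumping the leftmost entry strictly greater than the inserted value down to the next row. The recording tableau Q records, in position (i, j), the step at which that cell was added to P.
  Insert 1 (step 1): P = [1];  Q = [1]
  Insert 6 (step 2): P = [1, 6];  Q = [1, 2]
  Insert 3 (step 3): P = [1, 3] / [6];  Q = [1, 2] / [3]
  Insert 7 (step 4): P = [1, 3, 7] / [6];  Q = [1, 2, 4] / [3]
  Insert 2 (step 5): P = [1, 2, 7] / [3] / [6];  Q = [1, 2, 4] / [3] / [5]
  Insert 5 (step 6): P = [1, 2, 5] / [3, 7] / [6];  Q = [1, 2, 4] / [3, 6] / [5]
  Insert 4 (step 7): P = [1, 2, 4] / [3, 5] / [6, 7];  Q = [1, 2, 4] / [3, 6] / [5, 7]
Final shape: (3, 2, 2).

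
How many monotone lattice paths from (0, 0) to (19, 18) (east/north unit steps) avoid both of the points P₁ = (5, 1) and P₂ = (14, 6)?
Number of paths = 15916020126

Inclusion–exclusion. Total paths: C(37, 19) = 17672631900. Through P₁: C(6, 5)·C(31, 14) = 1591095150. Through P₂: C(20, 14)·C(17, 5) = 239846880. Since P₁ is strictly southwest of P₂, a monotone path through both must visit P₁ then P₂; paths through both = C(6, 5)·C(14, 9)·C(17, 5) = 74330256. Avoid both = 17672631900 − 1591095150 − 239846880 + 74330256 = 15916020126.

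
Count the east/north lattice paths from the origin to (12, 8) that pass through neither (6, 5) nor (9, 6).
Number of paths = 55592

Inclusion–exclusion. Total paths: C(20, 12) = 125970. Through P₁: C(11, 6)·C(9, 6) = 38808. Through P₂: C(15, 9)·C(5, 3) = 50050. Since P₁ is strictly southwest of P₂, a monotone path through both must visit P₁ then P₂; paths through both = C(11, 6)·C(4, 3)·C(5, 3) = 18480. Avoid both = 125970 − 38808 − 50050 + 18480 = 55592.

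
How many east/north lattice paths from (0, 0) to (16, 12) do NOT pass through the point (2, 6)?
Number of paths = 29336475

Total paths from (0, 0) to (16, 12): C(28, 16) = 30421755. Paths through (2, 6): (paths (0, 0) → (2, 6)) × (paths (2, 6) → (16, 12)) = C(8, 2) · C(20, 14) = 28 · 38760 = 1085280. Avoidance count = 30421755 − 1085280 = 29336475.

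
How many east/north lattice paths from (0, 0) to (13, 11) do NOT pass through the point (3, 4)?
Number of paths = 1815464

Total paths from (0, 0) to (13, 11): C(24, 13) = 2496144. Paths through (3, 4): (paths (0, 0) → (3, 4)) × (paths (3, 4) → (13, 11)) = C(7, 3) · C(17, 10) = 35 · 19448 = 680680. Avoidance count = 2496144 − 680680 = 1815464.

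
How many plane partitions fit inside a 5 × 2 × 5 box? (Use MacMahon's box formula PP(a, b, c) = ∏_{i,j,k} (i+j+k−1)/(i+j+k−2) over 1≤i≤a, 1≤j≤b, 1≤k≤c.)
PP(5, 2, 5) = 19404

Evaluate the triple product over i = 1..5, j = 1..2, k = 1..5. The factors are (2/1) · (3/2) · (4/3) · (5/4) · (6/5) · (3/2) · (4/3) · (5/4) · … (50 factors total). The numerators and denominators telescope so the product is an integer; carrying out the multiplication exactly gives PP(5, 2, 5) = 19404.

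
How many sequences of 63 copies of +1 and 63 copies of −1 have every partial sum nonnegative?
C_63 = 94295850558771979787935384946380125

These ballot sequences are counted by the Catalan number C_n = (1/(n + 1)) · C(2n, n). For n = 63: C_63 = (1/64) · C(126, 63) = 6034934435761406706427864636568328000/64 = 94295850558771979787935384946380125.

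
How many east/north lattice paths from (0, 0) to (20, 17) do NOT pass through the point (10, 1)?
Number of paths = 15846939625

Total paths from (0, 0) to (20, 17): C(37, 20) = 15905368710. Paths through (10, 1): (paths (0, 0) → (10, 1)) × (paths (10, 1) → (20, 17)) = C(11, 10) · C(26, 10) = 11 · 5311735 = 58429085. Avoidance count = 15905368710 − 58429085 = 15846939625.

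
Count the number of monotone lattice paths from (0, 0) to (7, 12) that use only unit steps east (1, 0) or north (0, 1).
Number of paths = 50388

A monotone lattice path from (0, 0) to (7, 12) consists of 7 east steps and 12 north steps in some order, so it is determined by which 7 of the 19 steps are east. The count is C(19, 7) = 50388.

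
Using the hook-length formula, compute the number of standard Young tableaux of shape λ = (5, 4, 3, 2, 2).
# SYT of shape (5, 4, 3, 2, 2) = 640640

Hook-length formula: f^λ = n! / Π hook(c), product over all cells c of the Young diagram. For λ = (5, 4, 3, 2, 2), n = 16 boxes. Hook lengths by row (left-to-right, top-to-bottom): [9, 8, 5, 3, 1]; [7, 6, 3, 1]; [5, 4, 1]; [3, 2]; [2, 1]. Product of hooks = 32659200. So f^λ = 16! / 32659200 = 20922789888000 / 32659200 = 640640.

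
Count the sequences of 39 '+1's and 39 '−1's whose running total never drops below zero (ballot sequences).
C_39 = 680425371729975800390

These ballot sequences are counted by the Catalan number C_n = (1/(n + 1)) · C(2n, n). For n = 39: C_39 = (1/40) · C(78, 39) = 27217014869199032015600/40 = 680425371729975800390.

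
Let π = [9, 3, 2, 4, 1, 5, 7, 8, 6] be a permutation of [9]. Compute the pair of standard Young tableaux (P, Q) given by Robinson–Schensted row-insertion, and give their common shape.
P = [1, 4, 5, 6, 8] / [2, 7] / [3] / [9];  Q = [1, 4, 6, 7, 8] / [2, 9] / [3] / [5];  common shape = (5, 2, 1, 1)

Row-insert the values π_1, π_2, … into P one at a time, bumping the leftmost entry strictly greater than the inserted value down to the next row. The recording tableau Q records, in position (i, j), the step at which that cell was added to P.
  Insert 9 (step 1): P = [9];  Q = [1]
  Insert 3 (step 2): P = [3] / [9];  Q = [1] / [2]
  Insert 2 (step 3): P = [2] / [3] / [9];  Q = [1] / [2] / [3]
  Insert 4 (step 4): P = [2, 4] / [3] / [9];  Q = [1, 4] / [2] / [3]
  Insert 1 (step 5): P = [1, 4] / [2] / [3] / [9];  Q = [1, 4] / [2] / [3] / [5]
  Insert 5 (step 6): P = [1, 4, 5] / [2] / [3] / [9];  Q = [1, 4, 6] / [2] / [3] / [5]
  Insert 7 (step 7): P = [1, 4, 5, 7] / [2] / [3] / [9];  Q = [1, 4, 6, 7] / [2] / [3] / [5]
  Insert 8 (step 8): P = [1, 4, 5, 7, 8] / [2] / [3] / [9];  Q = [1, 4, 6, 7, 8] / [2] / [3] / [5]
  Insert 6 (step 9): P = [1, 4, 5, 6, 8] / [2, 7] / [3] / [9];  Q = [1, 4, 6, 7, 8] / [2, 9] / [3] / [5]
Final shape: (5, 2, 1, 1).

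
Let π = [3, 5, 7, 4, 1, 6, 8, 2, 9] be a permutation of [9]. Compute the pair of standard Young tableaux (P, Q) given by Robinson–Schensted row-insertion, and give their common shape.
P = [1, 2, 6, 8, 9] / [3, 4] / [5, 7];  Q = [1, 2, 3, 7, 9] / [4, 6] / [5, 8];  common shape = (5, 2, 2)

Row-insert the values π_1, π_2, … into P one at a time, bumping the leftmost entry strictly greater than the inserted value down to the next row. The recording tableau Q records, in position (i, j), the step at which that cell was added to P.
  Insert 3 (step 1): P = [3];  Q = [1]
  Insert 5 (step 2): P = [3, 5];  Q = [1, 2]
  Insert 7 (step 3): P = [3, 5, 7];  Q = [1, 2, 3]
  Insert 4 (step 4): P = [3, 4, 7] / [5];  Q = [1, 2, 3] / [4]
  Insert 1 (step 5): P = [1, 4, 7] / [3] / [5];  Q = [1, 2, 3] / [4] / [5]
  Insert 6 (step 6): P = [1, 4, 6] / [3, 7] / [5];  Q = [1, 2, 3] / [4, 6] / [5]
  Insert 8 (step 7): P = [1, 4, 6, 8] / [3, 7] / [5];  Q = [1, 2, 3, 7] / [4, 6] / [5]
  Insert 2 (step 8): P = [1, 2, 6, 8] / [3, 4] / [5, 7];  Q = [1, 2, 3, 7] / [4, 6] / [5, 8]
  Insert 9 (step 9): P = [1, 2, 6, 8, 9] / [3, 4] / [5, 7];  Q = [1, 2, 3, 7, 9] / [4, 6] / [5, 8]
Final shape: (5, 2, 2).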